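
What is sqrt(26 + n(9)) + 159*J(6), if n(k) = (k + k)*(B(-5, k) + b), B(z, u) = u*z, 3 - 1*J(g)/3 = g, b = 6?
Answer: -1431 + 26*I ≈ -1431.0 + 26.0*I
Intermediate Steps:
J(g) = 9 - 3*g
n(k) = 2*k*(6 - 5*k) (n(k) = (k + k)*(k*(-5) + 6) = (2*k)*(-5*k + 6) = (2*k)*(6 - 5*k) = 2*k*(6 - 5*k))
sqrt(26 + n(9)) + 159*J(6) = sqrt(26 + 2*9*(6 - 5*9)) + 159*(9 - 3*6) = sqrt(26 + 2*9*(6 - 45)) + 159*(9 - 18) = sqrt(26 + 2*9*(-39)) + 159*(-9) = sqrt(26 - 702) - 1431 = sqrt(-676) - 1431 = 26*I - 1431 = -1431 + 26*I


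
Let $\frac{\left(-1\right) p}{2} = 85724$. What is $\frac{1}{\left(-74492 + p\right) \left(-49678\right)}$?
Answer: $\frac{1}{12217807320} \approx 8.1848 \cdot 10^{-11}$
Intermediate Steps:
$p = -171448$ ($p = \left(-2\right) 85724 = -171448$)
$\frac{1}{\left(-74492 + p\right) \left(-49678\right)} = \frac{1}{\left(-74492 - 171448\right) \left(-49678\right)} = \frac{1}{-245940} \left(- \frac{1}{49678}\right) = \left(- \frac{1}{245940}\right) \left(- \frac{1}{49678}\right) = \frac{1}{12217807320}$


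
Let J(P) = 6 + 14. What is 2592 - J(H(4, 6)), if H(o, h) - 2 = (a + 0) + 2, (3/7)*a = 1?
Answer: 2572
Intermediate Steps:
a = 7/3 (a = (7/3)*1 = 7/3 ≈ 2.3333)
H(o, h) = 19/3 (H(o, h) = 2 + ((7/3 + 0) + 2) = 2 + (7/3 + 2) = 2 + 13/3 = 19/3)
J(P) = 20
2592 - J(H(4, 6)) = 2592 - 1*20 = 2592 - 20 = 2572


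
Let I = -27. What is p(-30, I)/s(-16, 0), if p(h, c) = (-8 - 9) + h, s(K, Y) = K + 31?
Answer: -47/15 ≈ -3.1333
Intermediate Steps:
s(K, Y) = 31 + K
p(h, c) = -17 + h
p(-30, I)/s(-16, 0) = (-17 - 30)/(31 - 16) = -47/15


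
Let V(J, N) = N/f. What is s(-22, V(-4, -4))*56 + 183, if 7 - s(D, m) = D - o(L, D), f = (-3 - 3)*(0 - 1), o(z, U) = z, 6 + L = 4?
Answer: 1695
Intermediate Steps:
L = -2 (L = -6 + 4 = -2)
f = 6 (f = -6*(-1) = 6)
V(J, N) = N/6
s(D, m) = 5 - D (s(D, m) = 7 - (D - 1*(-2)) = 7 - (D + 2) = 7 - (2 + D) = 7 + (-2 - D) = 5 - D)
s(-22, V(-4, -4))*56 + 183 = (5 - 1*(-22))*56 + 183 = (5 + 22)*56 + 183 = 27*56 + 183 = 1512 + 183 = 1695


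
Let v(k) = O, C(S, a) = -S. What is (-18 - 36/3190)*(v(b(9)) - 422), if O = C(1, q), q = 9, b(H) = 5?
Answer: 12151944/1595 ≈ 7618.8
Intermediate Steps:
O = -1 (O = -1*1 = -1)
v(k) = -1
(-18 - 36/3190)*(v(b(9)) - 422) = (-18 - 36/3190)*(-1 - 422) = (-18 - 36*1/3190)*(-423) = (-18 - 18/1595)*(-423) = -28728/1595*(-423) = 12151944/1595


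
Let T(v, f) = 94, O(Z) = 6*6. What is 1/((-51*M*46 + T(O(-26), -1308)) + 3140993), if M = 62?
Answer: 1/2995635 ≈ 3.3382e-7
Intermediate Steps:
O(Z) = 36
1/((-51*M*46 + T(O(-26), -1308)) + 3140993) = 1/((-51*62*46 + 94) + 3140993) = 1/((-3162*46 + 94) + 3140993) = 1/((-145452 + 94) + 3140993) = 1/(-145358 + 3140993) = 1/2995635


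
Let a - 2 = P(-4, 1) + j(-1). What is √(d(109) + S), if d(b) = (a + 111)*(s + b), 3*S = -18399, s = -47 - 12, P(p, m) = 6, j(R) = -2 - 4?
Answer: I*√483 ≈ 21.977*I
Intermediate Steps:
j(R) = -6
s = -59
S = -6133 (S = (⅓)*(-18399) = -6133)
a = 2 (a = 2 + (6 - 6) = 2 + 0 = 2)
d(b) = -6667 + 113*b (d(b) = (2 + 111)*(-59 + b) = 113*(-59 + b) = -6667 + 113*b)
√(d(109) + S) = √((-6667 + 113*109) - 6133) = √((-6667 + 12317) - 6133) = √(5650 - 6133) = √(-483) = I*√483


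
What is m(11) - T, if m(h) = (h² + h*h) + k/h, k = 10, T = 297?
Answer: -595/11 ≈ -54.091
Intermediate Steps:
m(h) = 2*h² + 10/h (m(h) = (h² + h*h) + 10/h = (h² + h²) + 10/h = 2*h² + 10/h)
m(11) - T = 2*(5 + 11³)/11 - 1*297 = 2*(1/11)*(5 + 1331) - 297 = 2*(1/11)*1336 - 297 = 2672/11 - 297 = -595/11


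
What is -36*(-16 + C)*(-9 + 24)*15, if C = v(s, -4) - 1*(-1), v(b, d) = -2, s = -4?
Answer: 137700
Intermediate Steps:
C = -1 (C = -2 - 1*(-1) = -2 + 1 = -1)
-36*(-16 + C)*(-9 + 24)*15 = -36*(-16 - 1)*(-9 + 24)*15 = -(-612)*15*15 = -36*(-255)*15 = 9180*15 = 137700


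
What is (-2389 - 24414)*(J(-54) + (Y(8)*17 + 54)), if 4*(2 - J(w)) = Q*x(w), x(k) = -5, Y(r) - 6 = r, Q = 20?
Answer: -8550157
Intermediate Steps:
Y(r) = 6 + r
J(w) = 27 (J(w) = 2 - 5*(-5) = 2 - 1/4*(-100) = 2 + 25 = 27)
(-2389 - 24414)*(J(-54) + (Y(8)*17 + 54)) = (-2389 - 24414)*(27 + ((6 + 8)*17 + 54)) = -26803*(27 + (14*17 + 54)) = -26803*(27 + (238 + 54)) = -26803*(27 + 292) = -26803*319 = -8550157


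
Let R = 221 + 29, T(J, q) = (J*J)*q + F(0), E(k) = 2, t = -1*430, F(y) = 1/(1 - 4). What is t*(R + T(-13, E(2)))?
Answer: -758090/3 ≈ -2.5270e+5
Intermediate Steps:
F(y) = -⅓ (F(y) = 1/(-3) = -⅓)
t = -430
T(J, q) = -⅓ + q*J² (T(J, q) = (J*J)*q - ⅓ = J²*q - ⅓ = q*J² - ⅓ = -⅓ + q*J²)
R = 250
t*(R + T(-13, E(2))) = -430*(250 + (-⅓ + 2*(-13)²)) = -430*(250 + (-⅓ + 2*169)) = -430*(250 + (-⅓ + 338)) = -430*(250 + 1013/3) = -430*1763/3 = -758090/3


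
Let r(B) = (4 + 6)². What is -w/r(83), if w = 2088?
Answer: -522/25 ≈ -20.880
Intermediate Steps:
r(B) = 100 (r(B) = 10² = 100)
-w/r(83) = -2088/100 = -1*522/25 = -522/25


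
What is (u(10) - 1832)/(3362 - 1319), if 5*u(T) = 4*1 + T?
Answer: -9146/10215 ≈ -0.89535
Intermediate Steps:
u(T) = 4/5 + T/5 (u(T) = (4*1 + T)/5 = (4 + T)/5 = 4/5 + T/5)
(u(10) - 1832)/(3362 - 1319) = ((4/5 + (1/5)*10) - 1832)/(3362 - 1319) = ((4/5 + 2) - 1832)/2043 = (14/5 - 1832)*(1/2043) = -9146/5*1/2043 = -9146/10215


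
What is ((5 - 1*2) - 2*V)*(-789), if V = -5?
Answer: -10257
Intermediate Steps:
((5 - 1*2) - 2*V)*(-789) = ((5 - 1*2) - 2*(-5))*(-789) = ((5 - 2) + 10)*(-789) = (3 + 10)*(-789) = 13*(-789) = -10257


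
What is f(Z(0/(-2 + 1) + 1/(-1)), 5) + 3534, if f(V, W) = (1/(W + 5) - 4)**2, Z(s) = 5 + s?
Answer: 354921/100 ≈ 3549.2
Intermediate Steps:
f(V, W) = (-4 + 1/(5 + W))**2 (f(V, W) = (1/(5 + W) - 4)**2 = (-4 + 1/(5 + W))**2)
f(Z(0/(-2 + 1) + 1/(-1)), 5) + 3534 = (19 + 4*5)**2/(5 + 5)**2 + 3534 = (19 + 20)**2/10**2 + 3534 = (1/100)*39**2 + 3534 = (1/100)*1521 + 3534 = 1521/100 + 3534 = 354921/100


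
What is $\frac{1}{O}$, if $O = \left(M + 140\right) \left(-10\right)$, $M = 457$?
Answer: $- \frac{1}{5970} \approx -0.0001675$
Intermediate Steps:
$O = -5970$ ($O = \left(457 + 140\right) \left(-10\right) = 597 \left(-10\right) = -5970$)
$\frac{1}{O} = \frac{1}{-5970} = - \frac{1}{5970}$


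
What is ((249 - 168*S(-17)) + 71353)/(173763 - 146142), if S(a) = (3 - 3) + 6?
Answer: 70594/27621 ≈ 2.5558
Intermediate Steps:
S(a) = 6 (S(a) = 0 + 6 = 6)
((249 - 168*S(-17)) + 71353)/(173763 - 146142) = ((249 - 168*6) + 71353)/(173763 - 146142) = ((249 - 1008) + 71353)/27621 = (-759 + 71353)*(1/27621) = 70594*(1/27621) = 70594/27621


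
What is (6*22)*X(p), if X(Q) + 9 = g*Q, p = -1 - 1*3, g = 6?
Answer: -4356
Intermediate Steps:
p = -4 (p = -1 - 3 = -4)
X(Q) = -9 + 6*Q
(6*22)*X(p) = (6*22)*(-9 + 6*(-4)) = 132*(-9 - 24) = 132*(-33) = -4356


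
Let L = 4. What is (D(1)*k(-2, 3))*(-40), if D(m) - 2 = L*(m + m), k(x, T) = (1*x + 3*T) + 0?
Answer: -2800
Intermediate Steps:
k(x, T) = x + 3*T (k(x, T) = (x + 3*T) + 0 = x + 3*T)
D(m) = 2 + 8*m (D(m) = 2 + 4*(m + m) = 2 + 4*(2*m) = 2 + 8*m)
(D(1)*k(-2, 3))*(-40) = ((2 + 8*1)*(-2 + 3*3))*(-40) = ((2 + 8)*(-2 + 9))*(-40) = (10*7)*(-40) = 70*(-40) = -2800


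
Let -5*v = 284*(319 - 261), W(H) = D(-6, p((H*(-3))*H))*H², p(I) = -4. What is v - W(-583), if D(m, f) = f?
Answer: 6781308/5 ≈ 1.3563e+6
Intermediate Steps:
W(H) = -4*H²
v = -16472/5 (v = -284*(319 - 261)/5 = -284*58/5 = -⅕*16472 = -16472/5 ≈ -3294.4)
v - W(-583) = -16472/5 - (-4)*(-583)² = -16472/5 - (-4)*339889 = -16472/5 - 1*(-1359556) = -16472/5 + 1359556 = 6781308/5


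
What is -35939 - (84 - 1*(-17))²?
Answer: -46140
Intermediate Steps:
-35939 - (84 - 1*(-17))² = -35939 - (84 + 17)² = -35939 - 1*101² = -35939 - 1*10201 = -35939 - 10201 = -46140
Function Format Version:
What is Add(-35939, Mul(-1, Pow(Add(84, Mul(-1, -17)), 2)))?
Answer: -46140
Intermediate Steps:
Add(-35939, Mul(-1, Pow(Add(84, Mul(-1, -17)), 2))) = Add(-35939, Mul(-1, Pow(Add(84, 17), 2))) = Add(-35939, Mul(-1, Pow(101, 2))) = Add(-35939, Mul(-1, 10201)) = Add(-35939, -10201) = -46140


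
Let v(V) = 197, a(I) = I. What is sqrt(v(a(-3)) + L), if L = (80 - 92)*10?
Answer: sqrt(77) ≈ 8.7750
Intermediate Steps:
L = -120 (L = -12*10 = -120)
sqrt(v(a(-3)) + L) = sqrt(197 - 120) = sqrt(77)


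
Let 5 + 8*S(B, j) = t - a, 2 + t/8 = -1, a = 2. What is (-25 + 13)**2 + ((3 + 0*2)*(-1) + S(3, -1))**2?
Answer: 12241/64 ≈ 191.27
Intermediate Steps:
t = -24 (t = -16 + 8*(-1) = -16 - 8 = -24)
S(B, j) = -31/8 (S(B, j) = -5/8 + (-24 - 1*2)/8 = -5/8 + (-24 - 2)/8 = -5/8 + (1/8)*(-26) = -5/8 - 13/4 = -31/8)
(-25 + 13)**2 + ((3 + 0*2)*(-1) + S(3, -1))**2 = (-25 + 13)**2 + ((3 + 0*2)*(-1) - 31/8)**2 = (-12)**2 + ((3 + 0)*(-1) - 31/8)**2 = 144 + (3*(-1) - 31/8)**2 = 144 + (-3 - 31/8)**2 = 144 + (-55/8)**2 = 144 + 3025/64 = 12241/64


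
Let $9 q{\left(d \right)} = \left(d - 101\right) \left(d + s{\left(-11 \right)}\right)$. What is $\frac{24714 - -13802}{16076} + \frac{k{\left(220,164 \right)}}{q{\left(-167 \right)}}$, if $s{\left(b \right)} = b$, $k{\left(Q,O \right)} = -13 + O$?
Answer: $\frac{464803637}{191722376} \approx 2.4244$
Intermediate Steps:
$q{\left(d \right)} = \frac{\left(-101 + d\right) \left(-11 + d\right)}{9}$ ($q{\left(d \right)} = \frac{\left(d - 101\right) \left(d - 11\right)}{9} = \frac{\left(-101 + d\right) \left(-11 + d\right)}{9}$)
$\frac{24714 - -13802}{16076} + \frac{k{\left(220,164 \right)}}{q{\left(-167 \right)}} = \frac{24714 - -13802}{16076} + \frac{-13 + 164}{\frac{1111}{9} - - \frac{18704}{9} + \frac{\left(-167\right)^{2}}{9}} = \left(24714 + 13802\right) \frac{1}{16076} + \frac{151}{\frac{1111}{9} + \frac{18704}{9} + \frac{1}{9} \cdot 27889} = 38516 \cdot \frac{1}{16076} + \frac{151}{\frac{1111}{9} + \frac{18704}{9} + \frac{27889}{9}} = \frac{9629}{4019} + \frac{151}{\frac{47704}{9}} = \frac{9629}{4019} + 151 \cdot \frac{9}{47704} = \frac{9629}{4019} + \frac{1359}{47704} = \frac{464803637}{191722376}$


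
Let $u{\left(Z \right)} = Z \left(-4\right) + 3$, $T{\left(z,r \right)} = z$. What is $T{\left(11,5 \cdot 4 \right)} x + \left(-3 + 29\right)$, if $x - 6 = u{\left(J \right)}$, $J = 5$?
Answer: $-95$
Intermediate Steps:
$u{\left(Z \right)} = 3 - 4 Z$ ($u{\left(Z \right)} = - 4 Z + 3 = 3 - 4 Z$)
$x = -11$ ($x = 6 + \left(3 - 20\right) = 6 - 17 = -11$)
$T{\left(11,5 \cdot 4 \right)} x + \left(-3 + 29\right) = 11 \left(-11\right) + \left(-3 + 29\right) = -121 + 26 = -95$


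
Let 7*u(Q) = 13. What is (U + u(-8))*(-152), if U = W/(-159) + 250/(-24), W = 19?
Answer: 1468282/1113 ≈ 1319.2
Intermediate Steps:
u(Q) = 13/7 (u(Q) = (⅐)*13 = 13/7)
U = -6701/636 (U = 19/(-159) + 250/(-24) = 19*(-1/159) + 250*(-1/24) = -19/159 - 125/12 = -6701/636 ≈ -10.536)
(U + u(-8))*(-152) = (-6701/636 + 13/7)*(-152) = -38639/4452*(-152) = 1468282/1113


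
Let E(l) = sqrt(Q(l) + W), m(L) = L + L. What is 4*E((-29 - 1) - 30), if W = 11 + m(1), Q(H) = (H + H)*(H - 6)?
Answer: 4*sqrt(7933) ≈ 356.27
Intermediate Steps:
Q(H) = 2*H*(-6 + H) (Q(H) = (2*H)*(-6 + H) = 2*H*(-6 + H))
m(L) = 2*L
W = 13 (W = 11 + 2*1 = 11 + 2 = 13)
E(l) = sqrt(13 + 2*l*(-6 + l)) (E(l) = sqrt(2*l*(-6 + l) + 13) = sqrt(13 + 2*l*(-6 + l)))
4*E((-29 - 1) - 30) = 4*sqrt(13 + 2*((-29 - 1) - 30)*(-6 + ((-29 - 1) - 30))) = 4*sqrt(13 + 2*(-30 - 30)*(-6 + (-30 - 30))) = 4*sqrt(13 + 2*(-60)*(-6 - 60)) = 4*sqrt(13 + 2*(-60)*(-66)) = 4*sqrt(13 + 7920) = 4*sqrt(7933)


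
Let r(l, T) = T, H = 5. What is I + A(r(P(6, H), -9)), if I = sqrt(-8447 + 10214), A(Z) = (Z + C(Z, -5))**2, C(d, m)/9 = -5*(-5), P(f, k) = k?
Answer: 46656 + sqrt(1767) ≈ 46698.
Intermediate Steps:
C(d, m) = 225 (C(d, m) = 9*(-5*(-5)) = 9*25 = 225)
A(Z) = (225 + Z)**2 (A(Z) = (Z + 225)**2 = (225 + Z)**2)
I = sqrt(1767) ≈ 42.036
I + A(r(P(6, H), -9)) = sqrt(1767) + (225 - 9)**2 = sqrt(1767) + 216**2 = sqrt(1767) + 46656 = 46656 + sqrt(1767)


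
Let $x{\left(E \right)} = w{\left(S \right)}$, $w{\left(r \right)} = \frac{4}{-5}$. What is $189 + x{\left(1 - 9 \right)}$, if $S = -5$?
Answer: $\frac{941}{5} \approx 188.2$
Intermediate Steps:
$w{\left(r \right)} = - \frac{4}{5}$ ($w{\left(r \right)} = 4 \left(- \frac{1}{5}\right) = - \frac{4}{5}$)
$x{\left(E \right)} = - \frac{4}{5}$
$189 + x{\left(1 - 9 \right)} = 189 - \frac{4}{5} = \frac{941}{5}$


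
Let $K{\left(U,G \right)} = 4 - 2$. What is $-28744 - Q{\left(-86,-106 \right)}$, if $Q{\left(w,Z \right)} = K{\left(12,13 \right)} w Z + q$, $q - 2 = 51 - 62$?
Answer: $-46967$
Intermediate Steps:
$K{\left(U,G \right)} = 2$
$q = -9$ ($q = 2 + \left(51 - 62\right) = 2 - 11 = -9$)
$Q{\left(w,Z \right)} = -9 + 2 Z w$ ($Q{\left(w,Z \right)} = 2 w Z - 9 = 2 Z w - 9 = -9 + 2 Z w$)
$-28744 - Q{\left(-86,-106 \right)} = -28744 - \left(-9 + 2 \left(-106\right) \left(-86\right)\right) = -28744 - \left(-9 + 18232\right) = -28744 - 18223 = -46967$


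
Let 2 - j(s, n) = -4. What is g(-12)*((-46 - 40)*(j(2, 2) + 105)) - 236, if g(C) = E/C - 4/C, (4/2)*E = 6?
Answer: -2063/2 ≈ -1031.5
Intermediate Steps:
E = 3 (E = (½)*6 = 3)
j(s, n) = 6 (j(s, n) = 2 - 1*(-4) = 2 + 4 = 6)
g(C) = -1/C (g(C) = 3/C - 4/C = -1/C)
g(-12)*((-46 - 40)*(j(2, 2) + 105)) - 236 = (-1/(-12))*((-46 - 40)*(6 + 105)) - 236 = (-1*(-1/12))*(-86*111) - 236 = (1/12)*(-9546) - 236 = -1591/2 - 236 = -2063/2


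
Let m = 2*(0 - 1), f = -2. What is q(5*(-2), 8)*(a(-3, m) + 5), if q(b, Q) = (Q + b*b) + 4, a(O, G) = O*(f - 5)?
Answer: 2912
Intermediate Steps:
m = -2 (m = 2*(-1) = -2)
a(O, G) = -7*O (a(O, G) = O*(-2 - 5) = O*(-7) = -7*O)
q(b, Q) = 4 + Q + b² (q(b, Q) = (Q + b²) + 4 = 4 + Q + b²)
q(5*(-2), 8)*(a(-3, m) + 5) = (4 + 8 + (5*(-2))²)*(-7*(-3) + 5) = (4 + 8 + (-10)²)*(21 + 5) = (4 + 8 + 100)*26 = 112*26 = 2912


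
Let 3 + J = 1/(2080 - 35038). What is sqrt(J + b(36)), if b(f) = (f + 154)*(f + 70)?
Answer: sqrt(2430378747190)/10986 ≈ 141.90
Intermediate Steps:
J = -98875/32958 (J = -3 + 1/(2080 - 35038) = -3 + 1/(-32958) = -3 - 1/32958 = -98875/32958 ≈ -3.0000)
b(f) = (70 + f)*(154 + f) (b(f) = (154 + f)*(70 + f) = (70 + f)*(154 + f))
sqrt(J + b(36)) = sqrt(-98875/32958 + (10780 + 36**2 + 224*36)) = sqrt(-98875/32958 + (10780 + 1296 + 8064)) = sqrt(-98875/32958 + 20140) = sqrt(663675245/32958) = sqrt(2430378747190)/10986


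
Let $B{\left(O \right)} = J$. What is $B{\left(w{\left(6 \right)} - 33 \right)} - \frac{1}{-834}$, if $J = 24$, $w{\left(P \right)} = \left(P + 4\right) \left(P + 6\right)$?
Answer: $\frac{20017}{834} \approx 24.001$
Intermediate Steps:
$w{\left(P \right)} = \left(4 + P\right) \left(6 + P\right)$
$B{\left(O \right)} = 24$
$B{\left(w{\left(6 \right)} - 33 \right)} - \frac{1}{-834} = 24 - \frac{1}{-834} = 24 - - \frac{1}{834} = 24 + \frac{1}{834} = \frac{20017}{834}$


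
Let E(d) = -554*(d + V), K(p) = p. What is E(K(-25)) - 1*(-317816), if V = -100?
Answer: 387066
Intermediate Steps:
E(d) = 55400 - 554*d (E(d) = -554*(d - 100) = -554*(-100 + d) = 55400 - 554*d)
E(K(-25)) - 1*(-317816) = (55400 - 554*(-25)) - 1*(-317816) = (55400 + 13850) + 317816 = 69250 + 317816 = 387066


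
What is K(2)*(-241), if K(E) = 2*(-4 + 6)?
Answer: -964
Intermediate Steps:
K(E) = 4 (K(E) = 2*2 = 4)
K(2)*(-241) = 4*(-241) = -964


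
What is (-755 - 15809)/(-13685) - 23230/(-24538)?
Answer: 362174991/167901265 ≈ 2.1571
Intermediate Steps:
(-755 - 15809)/(-13685) - 23230/(-24538) = -16564*(-1/13685) - 23230*(-1/24538) = 16564/13685 + 11615/12269 = 362174991/167901265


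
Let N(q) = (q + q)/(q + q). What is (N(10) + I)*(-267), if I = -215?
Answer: 57138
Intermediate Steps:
N(q) = 1 (N(q) = (2*q)/((2*q)) = (2*q)*(1/(2*q)) = 1)
(N(10) + I)*(-267) = (1 - 215)*(-267) = -214*(-267) = 57138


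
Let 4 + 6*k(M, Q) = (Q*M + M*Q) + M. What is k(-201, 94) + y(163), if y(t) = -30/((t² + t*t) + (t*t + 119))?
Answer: -1516414699/239478 ≈ -6332.2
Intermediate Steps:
k(M, Q) = -⅔ + M/6 + M*Q/3 (k(M, Q) = -⅔ + ((Q*M + M*Q) + M)/6 = -⅔ + ((M*Q + M*Q) + M)/6 = -⅔ + (2*M*Q + M)/6 = -⅔ + (M + 2*M*Q)/6 = -⅔ + (M/6 + M*Q/3) = -⅔ + M/6 + M*Q/3)
y(t) = -30/(119 + 3*t²) (y(t) = -30/((t² + t²) + (t² + 119)) = -30/(2*t² + (119 + t²)) = -30/(119 + 3*t²))
k(-201, 94) + y(163) = (-⅔ + (⅙)*(-201) + (⅓)*(-201)*94) - 30/(119 + 3*163²) = (-⅔ - 67/2 - 6298) - 30/(119 + 3*26569) = -37993/6 - 30/(119 + 79707) = -37993/6 - 30/79826 = -37993/6 - 30*1/79826 = -37993/6 - 15/39913 = -1516414699/239478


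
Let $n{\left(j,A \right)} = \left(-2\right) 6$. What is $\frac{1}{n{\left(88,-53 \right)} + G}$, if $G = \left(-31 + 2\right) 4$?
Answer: $- \frac{1}{128} \approx -0.0078125$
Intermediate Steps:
$G = -116$ ($G = \left(-29\right) 4 = -116$)
$n{\left(j,A \right)} = -12$
$\frac{1}{n{\left(88,-53 \right)} + G} = \frac{1}{-12 - 116} = \frac{1}{-128} = - \frac{1}{128}$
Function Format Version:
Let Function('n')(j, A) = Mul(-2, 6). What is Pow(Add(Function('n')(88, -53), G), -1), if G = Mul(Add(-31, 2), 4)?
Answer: Rational(-1, 128) ≈ -0.0078125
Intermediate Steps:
G = -116 (G = Mul(-29, 4) = -116)
Function('n')(j, A) = -12
Pow(Add(Function('n')(88, -53), G), -1) = Pow(Add(-12, -116), -1) = Pow(-128, -1) = Rational(-1, 128)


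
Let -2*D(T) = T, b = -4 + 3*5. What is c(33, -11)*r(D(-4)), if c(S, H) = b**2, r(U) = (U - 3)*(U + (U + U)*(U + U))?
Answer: -2178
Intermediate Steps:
b = 11 (b = -4 + 15 = 11)
D(T) = -T/2
r(U) = (-3 + U)*(U + 4*U**2) (r(U) = (-3 + U)*(U + (2*U)*(2*U)) = (-3 + U)*(U + 4*U**2))
c(S, H) = 121 (c(S, H) = 11**2 = 121)
c(33, -11)*r(D(-4)) = 121*((-1/2*(-4))*(-3 - (-11)*(-4)/2 + 4*(-1/2*(-4))**2)) = 121*(2*(-3 - 11*2 + 4*2**2)) = 121*(2*(-3 - 22 + 4*4)) = 121*(2*(-3 - 22 + 16)) = 121*(2*(-9)) = 121*(-18) = -2178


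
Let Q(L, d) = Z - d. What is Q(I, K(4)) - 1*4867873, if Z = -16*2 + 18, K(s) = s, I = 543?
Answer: -4867891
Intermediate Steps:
Z = -14 (Z = -32 + 18 = -14)
Q(L, d) = -14 - d
Q(I, K(4)) - 1*4867873 = (-14 - 1*4) - 1*4867873 = (-14 - 4) - 4867873 = -18 - 4867873 = -4867891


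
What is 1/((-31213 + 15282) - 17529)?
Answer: -1/33460 ≈ -2.9886e-5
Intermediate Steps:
1/((-31213 + 15282) - 17529) = 1/(-15931 - 17529) = 1/(-33460) = -1/33460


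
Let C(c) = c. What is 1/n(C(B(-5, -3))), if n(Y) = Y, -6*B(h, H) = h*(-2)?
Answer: -⅗ ≈ -0.60000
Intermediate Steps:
B(h, H) = h/3 (B(h, H) = -h*(-2)/6 = -(-1)*h/3 = h/3)
1/n(C(B(-5, -3))) = 1/((⅓)*(-5)) = 1/(-5/3) = -⅗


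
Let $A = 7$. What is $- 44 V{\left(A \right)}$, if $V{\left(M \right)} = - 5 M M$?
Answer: $10780$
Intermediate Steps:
$V{\left(M \right)} = - 5 M^{2}$
$- 44 V{\left(A \right)} = - 44 \left(- 5 \cdot 7^{2}\right) = - 44 \left(\left(-5\right) 49\right) = \left(-44\right) \left(-245\right) = 10780$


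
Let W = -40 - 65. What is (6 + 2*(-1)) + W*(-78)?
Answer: 8194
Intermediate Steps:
W = -105
(6 + 2*(-1)) + W*(-78) = (6 + 2*(-1)) - 105*(-78) = (6 - 2) + 8190 = 4 + 8190 = 8194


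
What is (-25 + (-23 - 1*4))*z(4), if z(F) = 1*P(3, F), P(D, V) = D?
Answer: -156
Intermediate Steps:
z(F) = 3 (z(F) = 1*3 = 3)
(-25 + (-23 - 1*4))*z(4) = (-25 + (-23 - 1*4))*3 = (-25 + (-23 - 4))*3 = (-25 - 27)*3 = -52*3 = -156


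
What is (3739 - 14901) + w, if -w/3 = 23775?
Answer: -82487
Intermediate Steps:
w = -71325 (w = -3*23775 = -71325)
(3739 - 14901) + w = (3739 - 14901) - 71325 = -11162 - 71325 = -82487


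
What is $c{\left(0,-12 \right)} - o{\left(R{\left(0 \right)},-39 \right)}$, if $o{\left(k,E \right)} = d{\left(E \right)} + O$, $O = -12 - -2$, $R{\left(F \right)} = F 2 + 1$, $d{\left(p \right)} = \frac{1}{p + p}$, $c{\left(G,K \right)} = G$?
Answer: $\frac{781}{78} \approx 10.013$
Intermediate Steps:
$d{\left(p \right)} = \frac{1}{2 p}$
$R{\left(F \right)} = 1 + 2 F$ ($R{\left(F \right)} = 2 F + 1 = 1 + 2 F$)
$O = -10$ ($O = -12 + 2 = -10$)
$o{\left(k,E \right)} = -10 + \frac{1}{2 E}$ ($o{\left(k,E \right)} = \frac{1}{2 E} - 10 = -10 + \frac{1}{2 E}$)
$c{\left(0,-12 \right)} - o{\left(R{\left(0 \right)},-39 \right)} = 0 - \left(-10 + \frac{1}{2 \left(-39\right)}\right) = 0 - \left(-10 + \frac{1}{2} \left(- \frac{1}{39}\right)\right) = 0 - \left(-10 - \frac{1}{78}\right) = 0 - - \frac{781}{78} = 0 + \frac{781}{78} = \frac{781}{78}$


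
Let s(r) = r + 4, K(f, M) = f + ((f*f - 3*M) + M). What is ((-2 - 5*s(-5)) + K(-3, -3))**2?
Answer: 225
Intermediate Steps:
K(f, M) = f + f**2 - 2*M (K(f, M) = f + ((f**2 - 3*M) + M) = f + (f**2 - 2*M) = f + f**2 - 2*M)
s(r) = 4 + r
((-2 - 5*s(-5)) + K(-3, -3))**2 = ((-2 - 5*(4 - 5)) + (-3 + (-3)**2 - 2*(-3)))**2 = ((-2 - 5*(-1)) + (-3 + 9 + 6))**2 = ((-2 + 5) + 12)**2 = (3 + 12)**2 = 15**2 = 225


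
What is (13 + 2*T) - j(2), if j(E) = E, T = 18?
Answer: 47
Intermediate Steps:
(13 + 2*T) - j(2) = (13 + 2*18) - 1*2 = (13 + 36) - 2 = 49 - 2 = 47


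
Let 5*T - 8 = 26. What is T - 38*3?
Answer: -536/5 ≈ -107.20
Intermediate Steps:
T = 34/5 (T = 8/5 + (⅕)*26 = 8/5 + 26/5 = 34/5 ≈ 6.8000)
T - 38*3 = 34/5 - 38*3 = 34/5 - 114 = -536/5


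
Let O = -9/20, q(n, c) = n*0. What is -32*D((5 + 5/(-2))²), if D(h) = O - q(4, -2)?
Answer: 72/5 ≈ 14.400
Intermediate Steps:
q(n, c) = 0
O = -9/20 (O = -9*1/20 = -9/20 ≈ -0.45000)
D(h) = -9/20 (D(h) = -9/20 - 1*0 = -9/20 + 0 = -9/20)
-32*D((5 + 5/(-2))²) = -32*(-9/20) = 72/5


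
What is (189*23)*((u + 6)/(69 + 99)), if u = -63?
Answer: -11799/8 ≈ -1474.9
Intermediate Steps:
(189*23)*((u + 6)/(69 + 99)) = (189*23)*((-63 + 6)/(69 + 99)) = 4347*(-57/168) = 4347*(-57*1/168) = 4347*(-19/56) = -11799/8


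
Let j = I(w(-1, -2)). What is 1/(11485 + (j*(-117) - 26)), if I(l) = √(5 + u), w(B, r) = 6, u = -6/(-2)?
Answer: 11459/131199169 + 234*√2/131199169 ≈ 8.9863e-5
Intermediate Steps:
u = 3 (u = -6*(-½) = 3)
I(l) = 2*√2 (I(l) = √(5 + 3) = √8 = 2*√2)
j = 2*√2 ≈ 2.8284
1/(11485 + (j*(-117) - 26)) = 1/(11485 + ((2*√2)*(-117) - 26)) = 1/(11485 + (-234*√2 - 26)) = 1/(11485 + (-26 - 234*√2)) = 1/(11459 - 234*√2)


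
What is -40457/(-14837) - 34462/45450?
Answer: 663728978/337170825 ≈ 1.9685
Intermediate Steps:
-40457/(-14837) - 34462/45450 = -40457*(-1/14837) - 34462*1/45450 = 40457/14837 - 17231/22725 = 663728978/337170825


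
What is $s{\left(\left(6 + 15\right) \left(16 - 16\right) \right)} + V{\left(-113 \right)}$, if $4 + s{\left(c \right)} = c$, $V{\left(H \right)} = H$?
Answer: $-117$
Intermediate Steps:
$s{\left(c \right)} = -4 + c$
$s{\left(\left(6 + 15\right) \left(16 - 16\right) \right)} + V{\left(-113 \right)} = \left(-4 + \left(6 + 15\right) \left(16 - 16\right)\right) - 113 = \left(-4 + 21 \cdot 0\right) - 113 = \left(-4 + 0\right) - 113 = -4 - 113 = -117$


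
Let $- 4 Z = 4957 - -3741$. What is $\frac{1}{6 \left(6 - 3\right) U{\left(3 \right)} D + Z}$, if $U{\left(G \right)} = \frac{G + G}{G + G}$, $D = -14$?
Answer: $- \frac{2}{4853} \approx -0.00041212$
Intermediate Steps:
$U{\left(G \right)} = 1$ ($U{\left(G \right)} = \frac{2 G}{2 G} = 2 G \frac{1}{2 G} = 1$)
$Z = - \frac{4349}{2}$ ($Z = - \frac{4957 - -3741}{4} = - \frac{4957 + 3741}{4} = \left(- \frac{1}{4}\right) 8698 = - \frac{4349}{2} \approx -2174.5$)
$\frac{1}{6 \left(6 - 3\right) U{\left(3 \right)} D + Z} = \frac{1}{6 \left(6 - 3\right) 1 \left(-14\right) - \frac{4349}{2}} = \frac{1}{6 \cdot 3 \cdot 1 \left(-14\right) - \frac{4349}{2}} = \frac{1}{18 \cdot 1 \left(-14\right) - \frac{4349}{2}} = \frac{1}{18 \left(-14\right) - \frac{4349}{2}} = \frac{1}{-252 - \frac{4349}{2}} = \frac{1}{- \frac{4853}{2}} = - \frac{2}{4853}$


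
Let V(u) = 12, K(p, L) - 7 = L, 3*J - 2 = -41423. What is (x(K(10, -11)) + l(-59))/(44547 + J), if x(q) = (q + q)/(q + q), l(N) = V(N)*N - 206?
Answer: -913/30740 ≈ -0.029701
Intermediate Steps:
J = -13807 (J = 2/3 + (1/3)*(-41423) = 2/3 - 41423/3 = -13807)
K(p, L) = 7 + L
l(N) = -206 + 12*N (l(N) = 12*N - 206 = -206 + 12*N)
x(q) = 1 (x(q) = (2*q)/((2*q)) = (2*q)*(1/(2*q)) = 1)
(x(K(10, -11)) + l(-59))/(44547 + J) = (1 + (-206 + 12*(-59)))/(44547 - 13807) = (1 + (-206 - 708))/30740 = (1 - 914)*(1/30740) = -913*1/30740 = -913/30740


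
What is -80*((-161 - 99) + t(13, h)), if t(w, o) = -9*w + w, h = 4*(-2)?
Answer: 29120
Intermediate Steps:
h = -8
t(w, o) = -8*w
-80*((-161 - 99) + t(13, h)) = -80*((-161 - 99) - 8*13) = -80*(-260 - 104) = -80*(-364) = 29120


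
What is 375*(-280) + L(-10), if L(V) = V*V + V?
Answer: -104910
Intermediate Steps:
L(V) = V + V² (L(V) = V² + V = V + V²)
375*(-280) + L(-10) = 375*(-280) - 10*(1 - 10) = -105000 - 10*(-9) = -105000 + 90 = -104910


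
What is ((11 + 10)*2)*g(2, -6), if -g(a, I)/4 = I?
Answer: 1008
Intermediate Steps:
g(a, I) = -4*I
((11 + 10)*2)*g(2, -6) = ((11 + 10)*2)*(-4*(-6)) = (21*2)*24 = 42*24 = 1008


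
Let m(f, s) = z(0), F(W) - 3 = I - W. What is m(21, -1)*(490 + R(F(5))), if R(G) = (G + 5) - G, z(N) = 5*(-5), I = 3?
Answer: -12375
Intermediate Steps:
z(N) = -25
F(W) = 6 - W (F(W) = 3 + (3 - W) = 6 - W)
m(f, s) = -25
R(G) = 5 (R(G) = (5 + G) - G = 5)
m(21, -1)*(490 + R(F(5))) = -25*(490 + 5) = -25*495 = -12375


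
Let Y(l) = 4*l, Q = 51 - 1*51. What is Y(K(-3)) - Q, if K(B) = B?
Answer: -12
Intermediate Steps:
Q = 0 (Q = 51 - 51 = 0)
Y(K(-3)) - Q = 4*(-3) - 1*0 = -12 + 0 = -12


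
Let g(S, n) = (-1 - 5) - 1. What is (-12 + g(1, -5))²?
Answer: 361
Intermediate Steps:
g(S, n) = -7 (g(S, n) = -6 - 1 = -7)
(-12 + g(1, -5))² = (-12 - 7)² = (-19)² = 361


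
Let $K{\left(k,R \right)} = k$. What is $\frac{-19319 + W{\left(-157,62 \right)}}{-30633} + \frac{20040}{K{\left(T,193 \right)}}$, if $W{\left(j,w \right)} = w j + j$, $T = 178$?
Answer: $\frac{309542350}{2726337} \approx 113.54$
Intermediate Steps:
$W{\left(j,w \right)} = j + j w$ ($W{\left(j,w \right)} = j w + j = j + j w$)
$\frac{-19319 + W{\left(-157,62 \right)}}{-30633} + \frac{20040}{K{\left(T,193 \right)}} = \frac{-19319 - 157 \left(1 + 62\right)}{-30633} + \frac{20040}{178} = \left(-19319 - 9891\right) \left(- \frac{1}{30633}\right) + 20040 \cdot \frac{1}{178} = \left(-19319 - 9891\right) \left(- \frac{1}{30633}\right) + \frac{10020}{89} = \left(-29210\right) \left(- \frac{1}{30633}\right) + \frac{10020}{89} = \frac{29210}{30633} + \frac{10020}{89} = \frac{309542350}{2726337}$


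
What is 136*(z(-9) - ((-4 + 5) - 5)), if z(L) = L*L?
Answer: 11560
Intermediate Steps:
z(L) = L**2
136*(z(-9) - ((-4 + 5) - 5)) = 136*((-9)**2 - ((-4 + 5) - 5)) = 136*(81 - (1 - 5)) = 136*(81 - 1*(-4)) = 136*(81 + 4) = 136*85 = 11560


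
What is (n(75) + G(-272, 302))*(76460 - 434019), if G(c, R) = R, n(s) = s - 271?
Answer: -37901254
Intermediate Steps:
n(s) = -271 + s
(n(75) + G(-272, 302))*(76460 - 434019) = ((-271 + 75) + 302)*(76460 - 434019) = (-196 + 302)*(-357559) = 106*(-357559) = -37901254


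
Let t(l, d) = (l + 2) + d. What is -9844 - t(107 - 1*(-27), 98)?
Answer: -10078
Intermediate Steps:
t(l, d) = 2 + d + l (t(l, d) = (2 + l) + d = 2 + d + l)
-9844 - t(107 - 1*(-27), 98) = -9844 - (2 + 98 + (107 - 1*(-27))) = -9844 - (2 + 98 + (107 + 27)) = -9844 - (2 + 98 + 134) = -9844 - 1*234 = -9844 - 234 = -10078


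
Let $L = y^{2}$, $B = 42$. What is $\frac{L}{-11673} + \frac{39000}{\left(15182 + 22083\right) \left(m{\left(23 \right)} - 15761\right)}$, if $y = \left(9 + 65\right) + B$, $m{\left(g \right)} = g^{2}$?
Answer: $- \frac{190958910647}{165645846576} \approx -1.1528$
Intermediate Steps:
$y = 116$ ($y = \left(9 + 65\right) + 42 = 74 + 42 = 116$)
$L = 13456$ ($L = 116^{2} = 13456$)
$\frac{L}{-11673} + \frac{39000}{\left(15182 + 22083\right) \left(m{\left(23 \right)} - 15761\right)} = \frac{13456}{-11673} + \frac{39000}{\left(15182 + 22083\right) \left(23^{2} - 15761\right)} = 13456 \left(- \frac{1}{11673}\right) + \frac{39000}{37265 \left(529 - 15761\right)} = - \frac{13456}{11673} + \frac{39000}{37265 \left(-15232\right)} = - \frac{13456}{11673} + \frac{39000}{-567620480} = - \frac{13456}{11673} + 39000 \left(- \frac{1}{567620480}\right) = - \frac{13456}{11673} - \frac{975}{14190512} = - \frac{190958910647}{165645846576}$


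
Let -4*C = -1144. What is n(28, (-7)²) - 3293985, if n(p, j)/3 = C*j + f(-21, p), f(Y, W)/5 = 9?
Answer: -3251808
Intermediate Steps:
f(Y, W) = 45 (f(Y, W) = 5*9 = 45)
C = 286 (C = -¼*(-1144) = 286)
n(p, j) = 135 + 858*j (n(p, j) = 3*(286*j + 45) = 3*(45 + 286*j) = 135 + 858*j)
n(28, (-7)²) - 3293985 = (135 + 858*(-7)²) - 3293985 = (135 + 858*49) - 3293985 = (135 + 42042) - 3293985 = 42177 - 3293985 = -3251808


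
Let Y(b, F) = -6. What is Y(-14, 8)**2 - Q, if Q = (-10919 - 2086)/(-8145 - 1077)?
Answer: 106329/3074 ≈ 34.590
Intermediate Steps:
Q = 4335/3074 (Q = -13005/(-9222) = -13005*(-1/9222) = 4335/3074 ≈ 1.4102)
Y(-14, 8)**2 - Q = (-6)**2 - 1*4335/3074 = 36 - 4335/3074 = 106329/3074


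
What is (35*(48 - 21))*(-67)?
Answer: -63315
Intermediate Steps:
(35*(48 - 21))*(-67) = (35*27)*(-67) = 945*(-67) = -63315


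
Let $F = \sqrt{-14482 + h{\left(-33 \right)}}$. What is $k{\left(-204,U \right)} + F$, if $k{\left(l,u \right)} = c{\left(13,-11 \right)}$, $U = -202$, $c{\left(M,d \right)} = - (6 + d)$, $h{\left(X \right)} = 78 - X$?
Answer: $5 + i \sqrt{14371} \approx 5.0 + 119.88 i$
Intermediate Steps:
$c{\left(M,d \right)} = -6 - d$
$k{\left(l,u \right)} = 5$ ($k{\left(l,u \right)} = -6 - -11 = -6 + 11 = 5$)
$F = i \sqrt{14371}$ ($F = \sqrt{-14482 + \left(78 - -33\right)} = \sqrt{-14482 + \left(78 + 33\right)} = \sqrt{-14482 + 111} = \sqrt{-14371} = i \sqrt{14371} \approx 119.88 i$)
$k{\left(-204,U \right)} + F = 5 + i \sqrt{14371}$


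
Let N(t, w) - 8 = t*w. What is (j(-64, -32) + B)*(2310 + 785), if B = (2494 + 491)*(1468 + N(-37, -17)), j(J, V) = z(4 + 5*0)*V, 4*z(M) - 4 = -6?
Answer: 19447249895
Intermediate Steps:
z(M) = -½ (z(M) = 1 + (¼)*(-6) = 1 - 3/2 = -½)
j(J, V) = -V/2
N(t, w) = 8 + t*w
B = 6283425 (B = (2494 + 491)*(1468 + (8 - 37*(-17))) = 2985*(1468 + (8 + 629)) = 2985*(1468 + 637) = 2985*2105 = 6283425)
(j(-64, -32) + B)*(2310 + 785) = (-½*(-32) + 6283425)*(2310 + 785) = (16 + 6283425)*3095 = 6283441*3095 = 19447249895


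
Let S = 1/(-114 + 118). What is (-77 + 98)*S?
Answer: 21/4 ≈ 5.2500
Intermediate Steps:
S = 1/4 ≈ 0.25000
(-77 + 98)*S = (-77 + 98)*(1/4) = 21*(1/4) = 21/4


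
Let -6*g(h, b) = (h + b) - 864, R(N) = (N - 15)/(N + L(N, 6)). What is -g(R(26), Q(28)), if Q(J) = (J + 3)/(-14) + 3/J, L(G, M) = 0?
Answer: -315109/2184 ≈ -144.28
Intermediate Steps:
Q(J) = -3/14 + 3/J - J/14 (Q(J) = (3 + J)*(-1/14) + 3/J = (-3/14 - J/14) + 3/J = -3/14 + 3/J - J/14)
R(N) = (-15 + N)/N (R(N) = (N - 15)/(N + 0) = (-15 + N)/N)
g(h, b) = 144 - b/6 - h/6 (g(h, b) = -((h + b) - 864)/6 = -((b + h) - 864)/6 = -(-864 + b + h)/6 = 144 - b/6 - h/6)
-g(R(26), Q(28)) = -(144 - (42 - 1*28*(3 + 28))/(84*28) - (-15 + 26)/(6*26)) = -(144 - (42 - 1*28*31)/(84*28) - 11/156) = -(144 - (42 - 868)/(84*28) - ⅙*11/26) = -(144 - (-826)/(84*28) - 11/156) = -(144 - ⅙*(-59/28) - 11/156) = -(144 + 59/168 - 11/156) = -1*315109/2184 = -315109/2184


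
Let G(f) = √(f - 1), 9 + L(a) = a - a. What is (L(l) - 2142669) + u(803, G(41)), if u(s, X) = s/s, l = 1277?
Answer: -2142677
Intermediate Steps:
L(a) = -9 (L(a) = -9 + (a - a) = -9 + 0 = -9)
G(f) = √(-1 + f)
u(s, X) = 1
(L(l) - 2142669) + u(803, G(41)) = (-9 - 2142669) + 1 = -2142678 + 1 = -2142677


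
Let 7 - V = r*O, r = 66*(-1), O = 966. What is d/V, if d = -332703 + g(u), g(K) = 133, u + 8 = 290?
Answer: -47510/9109 ≈ -5.2157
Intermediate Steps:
u = 282 (u = -8 + 290 = 282)
r = -66
V = 63763 (V = 7 - (-66)*966 = 7 - 1*(-63756) = 7 + 63756 = 63763)
d = -332570 (d = -332703 + 133 = -332570)
d/V = -332570/63763 = -332570*1/63763 = -47510/9109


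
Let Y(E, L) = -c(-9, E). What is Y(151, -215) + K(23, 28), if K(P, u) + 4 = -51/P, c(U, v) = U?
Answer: 64/23 ≈ 2.7826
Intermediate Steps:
K(P, u) = -4 - 51/P
Y(E, L) = 9 (Y(E, L) = -1*(-9) = 9)
Y(151, -215) + K(23, 28) = 9 + (-4 - 51/23) = 9 - 143/23 = 64/23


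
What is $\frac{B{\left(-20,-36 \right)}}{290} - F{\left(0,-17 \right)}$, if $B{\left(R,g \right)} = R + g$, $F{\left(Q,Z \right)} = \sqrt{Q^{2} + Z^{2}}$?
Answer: $- \frac{2493}{145} \approx -17.193$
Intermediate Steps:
$\frac{B{\left(-20,-36 \right)}}{290} - F{\left(0,-17 \right)} = \frac{-20 - 36}{290} - \sqrt{0^{2} + \left(-17\right)^{2}} = \left(-56\right) \frac{1}{290} - \sqrt{0 + 289} = - \frac{28}{145} - \sqrt{289} = - \frac{28}{145} - 17 = - \frac{2493}{145}$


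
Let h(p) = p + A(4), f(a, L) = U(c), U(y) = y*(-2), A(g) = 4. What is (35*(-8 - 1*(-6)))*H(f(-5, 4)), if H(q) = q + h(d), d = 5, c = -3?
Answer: -1050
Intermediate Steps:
U(y) = -2*y
f(a, L) = 6 (f(a, L) = -2*(-3) = 6)
h(p) = 4 + p (h(p) = p + 4 = 4 + p)
H(q) = 9 + q (H(q) = q + (4 + 5) = q + 9 = 9 + q)
(35*(-8 - 1*(-6)))*H(f(-5, 4)) = (35*(-8 - 1*(-6)))*(9 + 6) = (35*(-8 + 6))*15 = (35*(-2))*15 = -70*15 = -1050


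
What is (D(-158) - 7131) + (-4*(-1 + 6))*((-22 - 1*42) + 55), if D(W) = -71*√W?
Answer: -6951 - 71*I*√158 ≈ -6951.0 - 892.46*I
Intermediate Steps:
(D(-158) - 7131) + (-4*(-1 + 6))*((-22 - 1*42) + 55) = (-71*I*√158 - 7131) + (-4*(-1 + 6))*((-22 - 1*42) + 55) = (-71*I*√158 - 7131) + (-4*5)*((-22 - 42) + 55) = (-71*I*√158 - 7131) - 20*(-64 + 55) = (-7131 - 71*I*√158) - 20*(-9) = (-7131 - 71*I*√158) + 180 = -6951 - 71*I*√158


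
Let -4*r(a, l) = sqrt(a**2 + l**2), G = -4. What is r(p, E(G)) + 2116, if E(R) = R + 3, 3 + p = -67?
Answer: 2116 - 13*sqrt(29)/4 ≈ 2098.5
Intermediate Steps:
p = -70 (p = -3 - 67 = -70)
E(R) = 3 + R
r(a, l) = -sqrt(a**2 + l**2)/4
r(p, E(G)) + 2116 = -sqrt((-70)**2 + (3 - 4)**2)/4 + 2116 = -sqrt(4900 + (-1)**2)/4 + 2116 = -sqrt(4900 + 1)/4 + 2116 = -13*sqrt(29)/4 + 2116 = 2116 - 13*sqrt(29)/4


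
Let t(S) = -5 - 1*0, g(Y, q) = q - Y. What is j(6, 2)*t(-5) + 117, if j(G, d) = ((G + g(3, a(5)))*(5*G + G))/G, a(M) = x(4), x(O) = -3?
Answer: 117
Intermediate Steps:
a(M) = -3
t(S) = -5 (t(S) = -5 + 0 = -5)
j(G, d) = -36 + 6*G (j(G, d) = ((G + (-3 - 1*3))*(5*G + G))/G = ((G + (-3 - 3))*(6*G))/G = ((G - 6)*(6*G))/G = ((-6 + G)*(6*G))/G = (6*G*(-6 + G))/G = -36 + 6*G)
j(6, 2)*t(-5) + 117 = (-36 + 6*6)*(-5) + 117 = (-36 + 36)*(-5) + 117 = 0*(-5) + 117 = 0 + 117 = 117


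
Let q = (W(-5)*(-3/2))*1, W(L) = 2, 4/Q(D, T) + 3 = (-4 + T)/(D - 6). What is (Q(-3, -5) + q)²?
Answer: 25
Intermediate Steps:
Q(D, T) = 4/(-3 + (-4 + T)/(-6 + D)) (Q(D, T) = 4/(-3 + (-4 + T)/(D - 6)) = 4/(-3 + (-4 + T)/(-6 + D)))
q = -3 (q = (2*(-3/2))*1 = -3*1 = -3)
(Q(-3, -5) + q)² = (4*(-6 - 3)/(14 - 5 - 3*(-3)) - 3)² = (4*(-9)/(14 - 5 + 9) - 3)² = (4*(-9)/18 - 3)² = (4*(1/18)*(-9) - 3)² = (-2 - 3)² = (-5)² = 25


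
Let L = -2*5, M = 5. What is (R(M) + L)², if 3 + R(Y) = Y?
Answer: 64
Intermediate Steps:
L = -10
R(Y) = -3 + Y
(R(M) + L)² = ((-3 + 5) - 10)² = (2 - 10)² = (-8)² = 64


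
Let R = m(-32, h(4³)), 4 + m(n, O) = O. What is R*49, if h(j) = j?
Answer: 2940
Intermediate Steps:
m(n, O) = -4 + O
R = 60 (R = -4 + 4³ = -4 + 64 = 60)
R*49 = 60*49 = 2940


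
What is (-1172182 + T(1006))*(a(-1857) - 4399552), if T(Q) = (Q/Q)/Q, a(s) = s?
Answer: 5190207914463219/1006 ≈ 5.1593e+12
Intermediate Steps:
T(Q) = 1/Q
(-1172182 + T(1006))*(a(-1857) - 4399552) = (-1172182 + 1/1006)*(-1857 - 4399552) = (-1172182 + 1/1006)*(-4401409) = -1179215091/1006*(-4401409) = 5190207914463219/1006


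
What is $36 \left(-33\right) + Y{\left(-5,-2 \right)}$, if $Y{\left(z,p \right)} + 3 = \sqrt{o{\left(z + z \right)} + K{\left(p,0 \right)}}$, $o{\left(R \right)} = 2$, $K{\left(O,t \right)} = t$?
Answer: $-1191 + \sqrt{2} \approx -1189.6$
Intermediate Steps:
$Y{\left(z,p \right)} = -3 + \sqrt{2}$ ($Y{\left(z,p \right)} = -3 + \sqrt{2 + 0} = -3 + \sqrt{2}$)
$36 \left(-33\right) + Y{\left(-5,-2 \right)} = 36 \left(-33\right) - \left(3 - \sqrt{2}\right) = -1188 - \left(3 - \sqrt{2}\right) = -1191 + \sqrt{2}$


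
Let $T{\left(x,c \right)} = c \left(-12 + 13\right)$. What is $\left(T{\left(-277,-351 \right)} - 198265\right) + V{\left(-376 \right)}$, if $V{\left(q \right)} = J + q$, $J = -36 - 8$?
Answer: $-199036$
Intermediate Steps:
$J = -44$ ($J = -36 - 8 = -44$)
$V{\left(q \right)} = -44 + q$
$T{\left(x,c \right)} = c$ ($T{\left(x,c \right)} = c 1 = c$)
$\left(T{\left(-277,-351 \right)} - 198265\right) + V{\left(-376 \right)} = \left(-351 - 198265\right) - 420 = -198616 - 420 = -199036$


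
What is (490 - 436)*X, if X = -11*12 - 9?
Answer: -7614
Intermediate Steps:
X = -141 (X = -132 - 9 = -141)
(490 - 436)*X = (490 - 436)*(-141) = 54*(-141) = -7614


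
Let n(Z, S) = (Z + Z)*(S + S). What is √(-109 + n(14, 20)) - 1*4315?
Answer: -4315 + √1011 ≈ -4283.2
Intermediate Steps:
n(Z, S) = 4*S*Z (n(Z, S) = (2*Z)*(2*S) = 4*S*Z)
√(-109 + n(14, 20)) - 1*4315 = √(-109 + 4*20*14) - 1*4315 = √(-109 + 1120) - 4315 = √1011 - 4315 = -4315 + √1011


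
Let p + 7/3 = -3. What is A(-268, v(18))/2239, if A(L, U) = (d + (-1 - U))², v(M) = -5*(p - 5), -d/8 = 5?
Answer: 77284/20151 ≈ 3.8352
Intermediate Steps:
p = -16/3 (p = -7/3 - 3 = -16/3 ≈ -5.3333)
d = -40 (d = -8*5 = -40)
v(M) = 155/3 (v(M) = -5*(-16/3 - 5) = -5*(-31/3) = 155/3)
A(L, U) = (-41 - U)² (A(L, U) = (-40 + (-1 - U))² = (-41 - U)²)
A(-268, v(18))/2239 = (41 + 155/3)²/2239 = (278/3)²*(1/2239) = (77284/9)*(1/2239) = 77284/20151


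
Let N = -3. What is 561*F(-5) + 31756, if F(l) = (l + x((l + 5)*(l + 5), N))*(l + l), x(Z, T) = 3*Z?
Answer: 59806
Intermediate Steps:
F(l) = 2*l*(l + 3*(5 + l)²) (F(l) = (l + 3*((l + 5)*(l + 5)))*(l + l) = (l + 3*((5 + l)*(5 + l)))*(2*l) = (l + 3*(5 + l)²)*(2*l) = 2*l*(l + 3*(5 + l)²))
561*F(-5) + 31756 = 561*(2*(-5)*(-5 + 3*(5 - 5)²)) + 31756 = 561*(2*(-5)*(-5 + 3*0²)) + 31756 = 561*(2*(-5)*(-5 + 3*0)) + 31756 = 561*(2*(-5)*(-5 + 0)) + 31756 = 561*(2*(-5)*(-5)) + 31756 = 561*50 + 31756 = 28050 + 31756 = 59806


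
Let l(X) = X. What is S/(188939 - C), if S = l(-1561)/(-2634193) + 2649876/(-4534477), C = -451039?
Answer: -6973206491471/7644337262992454658 ≈ -9.1220e-7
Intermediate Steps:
S = -6973206491471/11944687572061 (S = -1561/(-2634193) + 2649876/(-4534477) = -1561*(-1/2634193) + 2649876*(-1/4534477) = 1561/2634193 - 2649876/4534477 = -6973206491471/11944687572061 ≈ -0.58379)
S/(188939 - C) = -6973206491471/(11944687572061*(188939 - 1*(-451039))) = -6973206491471/(11944687572061*(188939 + 451039)) = -6973206491471/11944687572061/639978 = -6973206491471/11944687572061*1/639978 = -6973206491471/7644337262992454658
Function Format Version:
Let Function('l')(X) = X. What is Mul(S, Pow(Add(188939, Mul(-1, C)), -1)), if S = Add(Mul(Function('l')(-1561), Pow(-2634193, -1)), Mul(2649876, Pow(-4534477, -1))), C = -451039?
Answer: Rational(-6973206491471, 7644337262992454658) ≈ -9.1220e-7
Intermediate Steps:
S = Rational(-6973206491471, 11944687572061) (S = Add(Mul(-1561, Pow(-2634193, -1)), Mul(2649876, Pow(-4534477, -1))) = Add(Mul(-1561, Rational(-1, 2634193)), Mul(2649876, Rational(-1, 4534477))) = Add(Rational(1561, 2634193), Rational(-2649876, 4534477)) = Rational(-6973206491471, 11944687572061) ≈ -0.58379)
Mul(S, Pow(Add(188939, Mul(-1, C)), -1)) = Mul(Rational(-6973206491471, 11944687572061), Pow(Add(188939, Mul(-1, -451039)), -1)) = Mul(Rational(-6973206491471, 11944687572061), Pow(Add(188939, 451039), -1)) = Mul(Rational(-6973206491471, 11944687572061), Pow(639978, -1)) = Mul(Rational(-6973206491471, 11944687572061), Rational(1, 639978)) = Rational(-6973206491471, 7644337262992454658)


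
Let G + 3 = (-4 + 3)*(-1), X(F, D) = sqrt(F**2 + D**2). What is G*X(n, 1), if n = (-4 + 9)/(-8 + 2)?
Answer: -sqrt(61)/3 ≈ -2.6034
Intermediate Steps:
n = -5/6 (n = 5/(-6) = 5*(-1/6) = -5/6 ≈ -0.83333)
X(F, D) = sqrt(D**2 + F**2)
G = -2 (G = -3 + (-4 + 3)*(-1) = -3 - 1*(-1) = -3 + 1 = -2)
G*X(n, 1) = -2*sqrt(1**2 + (-5/6)**2) = -2*sqrt(1 + 25/36) = -sqrt(61)/3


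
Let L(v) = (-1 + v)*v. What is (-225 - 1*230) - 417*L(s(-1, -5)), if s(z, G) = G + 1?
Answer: -8795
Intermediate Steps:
s(z, G) = 1 + G
L(v) = v*(-1 + v)
(-225 - 1*230) - 417*L(s(-1, -5)) = (-225 - 1*230) - 417*(1 - 5)*(-1 + (1 - 5)) = (-225 - 230) - (-1668)*(-1 - 4) = -455 - (-1668)*(-5) = -455 - 417*20 = -455 - 8340 = -8795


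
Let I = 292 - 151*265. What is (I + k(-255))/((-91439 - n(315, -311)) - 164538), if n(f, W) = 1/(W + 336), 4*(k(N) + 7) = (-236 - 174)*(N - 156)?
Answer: -119875/12798852 ≈ -0.0093661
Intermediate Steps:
I = -39723 (I = 292 - 40015 = -39723)
k(N) = 15983 - 205*N/2 (k(N) = -7 + ((-236 - 174)*(N - 156))/4 = -7 + (-410*(-156 + N))/4 = -7 + (63960 - 410*N)/4 = -7 + (15990 - 205*N/2) = 15983 - 205*N/2)
n(f, W) = 1/(336 + W)
(I + k(-255))/((-91439 - n(315, -311)) - 164538) = (-39723 + (15983 - 205/2*(-255)))/((-91439 - 1/(336 - 311)) - 164538) = (-39723 + (15983 + 52275/2))/((-91439 - 1/25) - 164538) = (-39723 + 84241/2)/((-91439 - 1*1/25) - 164538) = 4795/(2*((-91439 - 1/25) - 164538)) = 4795/(2*(-2285976/25 - 164538)) = 4795/(2*(-6399426/25)) = (4795/2)*(-25/6399426) = -119875/12798852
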